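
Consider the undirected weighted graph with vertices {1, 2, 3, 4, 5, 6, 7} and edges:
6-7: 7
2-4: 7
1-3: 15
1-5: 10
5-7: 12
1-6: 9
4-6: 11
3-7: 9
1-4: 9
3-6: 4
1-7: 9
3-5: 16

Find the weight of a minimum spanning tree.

Grow the tree from 1 using Prim:
Step 1: frontier [1-4 9, 1-6 9, 1-7 9, 1-5 10, 1-3 15] → take 1-4 (9); add 4.
Step 2: frontier [1-6 9, 1-7 9, 1-5 10, 1-3 15, 2-4 7, 4-6 11] → take 2-4 (7); add 2.
Step 3: frontier [1-6 9, 1-7 9, 1-5 10, 1-3 15, 4-6 11] → take 1-6 (9); add 6.
Step 4: frontier [1-7 9, 1-5 10, 1-3 15, 3-6 4, 6-7 7] → take 3-6 (4); add 3.
Step 5: frontier [1-7 9, 1-5 10, 3-7 9, 3-5 16, 6-7 7] → take 6-7 (7); add 7.
Step 6: frontier [1-5 10, 3-5 16, 5-7 12] → take 1-5 (10); add 5.
MST edges: 1-4, 2-4, 1-6, 3-6, 6-7, 1-5; total weight 9+7+9+4+7+10 = 46.

46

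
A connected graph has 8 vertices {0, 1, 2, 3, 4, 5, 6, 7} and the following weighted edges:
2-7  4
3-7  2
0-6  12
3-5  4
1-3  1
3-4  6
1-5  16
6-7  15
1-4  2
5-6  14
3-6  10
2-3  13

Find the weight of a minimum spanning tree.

Kruskal: consider edges lightest-first.
1-3 (1): add — endpoints in different components.
1-4 (2): add — endpoints in different components.
3-7 (2): add — endpoints in different components.
2-7 (4): add — endpoints in different components.
3-5 (4): add — endpoints in different components.
3-4 (6): skip — 3 and 4 already connected.
3-6 (10): add — endpoints in different components.
0-6 (12): add — endpoints in different components.
MST edges: 1-3, 1-4, 3-7, 2-7, 3-5, 3-6, 0-6; total weight 1+2+2+4+4+10+12 = 35.

35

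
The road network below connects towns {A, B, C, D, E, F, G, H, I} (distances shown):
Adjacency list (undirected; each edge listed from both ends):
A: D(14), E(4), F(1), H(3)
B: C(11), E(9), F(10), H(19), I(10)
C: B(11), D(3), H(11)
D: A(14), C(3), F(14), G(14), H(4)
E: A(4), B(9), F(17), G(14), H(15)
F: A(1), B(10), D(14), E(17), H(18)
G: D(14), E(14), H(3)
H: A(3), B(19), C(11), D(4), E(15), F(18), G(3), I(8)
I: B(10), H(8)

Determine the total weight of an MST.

35

Prim's algorithm from I:
Step 1: cheapest edge leaving the tree is H–I (8); add H.
Step 2: cheapest edge leaving the tree is A–H (3); add A.
Step 3: cheapest edge leaving the tree is A–F (1); add F.
Step 4: cheapest edge leaving the tree is G–H (3); add G.
Step 5: cheapest edge leaving the tree is D–H (4); add D.
Step 6: cheapest edge leaving the tree is C–D (3); add C.
Step 7: cheapest edge leaving the tree is A–E (4); add E.
Step 8: cheapest edge leaving the tree is B–E (9); add B.
MST edges: H–I, A–H, A–F, G–H, D–H, C–D, A–E, B–E; total weight 8+3+1+3+4+3+4+9 = 35.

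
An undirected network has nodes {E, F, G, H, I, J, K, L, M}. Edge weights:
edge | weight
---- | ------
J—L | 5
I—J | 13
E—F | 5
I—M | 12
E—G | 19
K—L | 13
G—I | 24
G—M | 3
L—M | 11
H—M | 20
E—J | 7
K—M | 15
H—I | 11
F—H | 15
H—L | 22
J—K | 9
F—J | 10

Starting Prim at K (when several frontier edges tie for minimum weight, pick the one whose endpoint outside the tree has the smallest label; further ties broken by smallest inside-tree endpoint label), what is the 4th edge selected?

E-F

Prim, starting at K.
Step 1: cheapest edge leaving the tree is J—K (9); add J.
Step 2: cheapest edge leaving the tree is J—L (5); add L.
Step 3: cheapest edge leaving the tree is E—J (7); add E.
Step 4: cheapest edge leaving the tree is E—F (5); add F.
Step 5: cheapest edge leaving the tree is L—M (11); add M.
Step 6: cheapest edge leaving the tree is G—M (3); add G.
Step 7: cheapest edge leaving the tree is I—M (12); add I.
Step 8: cheapest edge leaving the tree is H—I (11); add H.
The 4th edge added is E—F.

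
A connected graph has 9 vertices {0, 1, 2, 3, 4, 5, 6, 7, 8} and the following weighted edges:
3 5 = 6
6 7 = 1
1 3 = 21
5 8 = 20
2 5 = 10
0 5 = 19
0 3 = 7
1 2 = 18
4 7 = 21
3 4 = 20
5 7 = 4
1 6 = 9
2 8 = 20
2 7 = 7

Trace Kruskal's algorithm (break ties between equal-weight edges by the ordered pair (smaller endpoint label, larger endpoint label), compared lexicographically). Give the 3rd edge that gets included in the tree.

Kruskal's algorithm — process edges by increasing weight (ties by edge label):
6 7 (1): add — endpoints in different components.
5 7 (4): add — endpoints in different components.
3 5 (6): add — endpoints in different components.
0 3 (7): add — endpoints in different components.
2 7 (7): add — endpoints in different components.
1 6 (9): add — endpoints in different components.
2 5 (10): skip — 2 and 5 already connected.
1 2 (18): skip — 1 and 2 already connected.
0 5 (19): skip — 0 and 5 already connected.
2 8 (20): add — endpoints in different components.
3 4 (20): add — endpoints in different components.
The 3rd edge added is 3 5.

3-5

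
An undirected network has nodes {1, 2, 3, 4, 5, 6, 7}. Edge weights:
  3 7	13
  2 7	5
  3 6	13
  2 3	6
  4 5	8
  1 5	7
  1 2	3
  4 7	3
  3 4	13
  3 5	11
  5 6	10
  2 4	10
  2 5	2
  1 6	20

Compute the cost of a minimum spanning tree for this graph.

29

Prim's algorithm from 3:
Step 1: frontier [2 3 6, 3 5 11, 3 4 13, 3 6 13, 3 7 13] → take 2 3 (6); add 2.
Step 2: frontier [2 5 2, 1 2 3, 2 7 5, 2 4 10, 3 5 11, 3 4 13, 3 6 13, 3 7 13] → take 2 5 (2); add 5.
Step 3: frontier [1 2 3, 2 7 5, 2 4 10, 3 4 13, 3 6 13, 3 7 13, 1 5 7, 4 5 8, 5 6 10] → take 1 2 (3); add 1.
Step 4: frontier [1 6 20, 2 7 5, 2 4 10, 3 4 13, 3 6 13, 3 7 13, 4 5 8, 5 6 10] → take 2 7 (5); add 7.
Step 5: frontier [1 6 20, 2 4 10, 3 4 13, 3 6 13, 4 5 8, 5 6 10, 4 7 3] → take 4 7 (3); add 4.
Step 6: frontier [1 6 20, 3 6 13, 5 6 10] → take 5 6 (10); add 6.
MST edges: 2 3, 2 5, 1 2, 2 7, 4 7, 5 6; total weight 6+2+3+5+3+10 = 29.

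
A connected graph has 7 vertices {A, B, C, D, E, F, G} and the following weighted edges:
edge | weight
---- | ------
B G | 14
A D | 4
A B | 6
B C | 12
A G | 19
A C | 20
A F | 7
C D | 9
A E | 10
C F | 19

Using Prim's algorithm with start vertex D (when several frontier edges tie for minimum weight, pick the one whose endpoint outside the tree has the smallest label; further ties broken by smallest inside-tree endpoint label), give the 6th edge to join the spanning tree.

Prim's algorithm from D:
Step 1: cheapest edge leaving the tree is A D (4); add A.
Step 2: cheapest edge leaving the tree is A B (6); add B.
Step 3: cheapest edge leaving the tree is A F (7); add F.
Step 4: cheapest edge leaving the tree is C D (9); add C.
Step 5: cheapest edge leaving the tree is A E (10); add E.
Step 6: cheapest edge leaving the tree is B G (14); add G.
The 6th edge added is B G.

B-G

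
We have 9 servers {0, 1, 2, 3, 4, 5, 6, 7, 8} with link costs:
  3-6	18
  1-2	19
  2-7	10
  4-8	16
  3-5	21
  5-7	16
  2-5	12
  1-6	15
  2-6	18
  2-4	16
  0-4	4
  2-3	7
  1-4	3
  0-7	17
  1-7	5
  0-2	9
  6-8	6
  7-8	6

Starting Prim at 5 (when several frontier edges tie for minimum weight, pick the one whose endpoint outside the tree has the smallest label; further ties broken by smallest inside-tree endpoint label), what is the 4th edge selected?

0-4

Prim's algorithm from 5:
Step 1: cheapest edge leaving the tree is 2-5 (12); add 2.
Step 2: cheapest edge leaving the tree is 2-3 (7); add 3.
Step 3: cheapest edge leaving the tree is 0-2 (9); add 0.
Step 4: cheapest edge leaving the tree is 0-4 (4); add 4.
Step 5: cheapest edge leaving the tree is 1-4 (3); add 1.
Step 6: cheapest edge leaving the tree is 1-7 (5); add 7.
Step 7: cheapest edge leaving the tree is 7-8 (6); add 8.
Step 8: cheapest edge leaving the tree is 6-8 (6); add 6.
The 4th edge added is 0-4.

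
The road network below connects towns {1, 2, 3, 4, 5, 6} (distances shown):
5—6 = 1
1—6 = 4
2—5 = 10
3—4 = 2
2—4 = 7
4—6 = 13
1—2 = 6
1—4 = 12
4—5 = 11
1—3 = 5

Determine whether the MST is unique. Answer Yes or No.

Kruskal: consider edges lightest-first.
5—6 (1): add. Components now {1} {2} {3} {4} {5,6}
3—4 (2): add. Components now {1} {2} {3,4} {5,6}
1—6 (4): add. Components now {1,5,6} {2} {3,4}
1—3 (5): add. Components now {1,3,4,5,6} {2}
1—2 (6): add. Components now {1,2,3,4,5,6}
Every non-tree edge has weight strictly greater than the heaviest edge on the tree path between its endpoints, so the MST is unique.

Yes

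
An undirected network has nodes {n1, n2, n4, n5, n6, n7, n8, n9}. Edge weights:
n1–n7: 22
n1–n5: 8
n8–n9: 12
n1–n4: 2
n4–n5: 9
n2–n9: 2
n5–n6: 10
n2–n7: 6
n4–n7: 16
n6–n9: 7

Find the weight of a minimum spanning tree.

47

Prim's algorithm from n2:
Step 1: frontier [n2–n9 2, n2–n7 6] → take n2–n9 (2); add n9.
Step 2: frontier [n2–n7 6, n6–n9 7, n8–n9 12] → take n2–n7 (6); add n7.
Step 3: frontier [n4–n7 16, n1–n7 22, n6–n9 7, n8–n9 12] → take n6–n9 (7); add n6.
Step 4: frontier [n5–n6 10, n4–n7 16, n1–n7 22, n8–n9 12] → take n5–n6 (10); add n5.
Step 5: frontier [n1–n5 8, n4–n5 9, n4–n7 16, n1–n7 22, n8–n9 12] → take n1–n5 (8); add n1.
Step 6: frontier [n1–n4 2, n4–n5 9, n4–n7 16, n8–n9 12] → take n1–n4 (2); add n4.
Step 7: frontier [n8–n9 12] → take n8–n9 (12); add n8.
MST edges: n2–n9, n2–n7, n6–n9, n5–n6, n1–n5, n1–n4, n8–n9; total weight 2+6+7+10+8+2+12 = 47.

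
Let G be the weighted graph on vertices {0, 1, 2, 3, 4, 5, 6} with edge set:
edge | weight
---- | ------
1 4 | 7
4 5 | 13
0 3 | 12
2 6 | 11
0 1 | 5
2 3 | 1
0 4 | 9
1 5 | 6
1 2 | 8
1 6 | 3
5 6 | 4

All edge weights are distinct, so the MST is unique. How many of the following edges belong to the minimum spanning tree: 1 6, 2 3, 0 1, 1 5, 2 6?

3

Kruskal: consider edges lightest-first.
2 3 (1): add. Components now {0} {1} {2,3} {4} {5} {6}
1 6 (3): add. Components now {0} {1,6} {2,3} {4} {5}
5 6 (4): add. Components now {0} {1,5,6} {2,3} {4}
0 1 (5): add. Components now {0,1,5,6} {2,3} {4}
1 5 (6): skip — 1 and 5 already connected.
1 4 (7): add. Components now {0,1,4,5,6} {2,3}
1 2 (8): add. Components now {0,1,2,3,4,5,6}
MST edge set: {2 3, 1 6, 5 6, 0 1, 1 4, 1 2}.
Of the listed edges, {1 6, 2 3, 0 1} are in the MST → 3.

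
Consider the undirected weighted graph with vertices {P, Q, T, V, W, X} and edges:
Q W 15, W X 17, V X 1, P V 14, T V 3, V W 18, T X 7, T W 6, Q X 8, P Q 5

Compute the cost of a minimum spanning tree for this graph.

23

Prim, starting at T.
Step 1: cheapest edge leaving the tree is T V (3); add V.
Step 2: cheapest edge leaving the tree is V X (1); add X.
Step 3: cheapest edge leaving the tree is T W (6); add W.
Step 4: cheapest edge leaving the tree is Q X (8); add Q.
Step 5: cheapest edge leaving the tree is P Q (5); add P.
MST edges: T V, V X, T W, Q X, P Q; total weight 3+1+6+8+5 = 23.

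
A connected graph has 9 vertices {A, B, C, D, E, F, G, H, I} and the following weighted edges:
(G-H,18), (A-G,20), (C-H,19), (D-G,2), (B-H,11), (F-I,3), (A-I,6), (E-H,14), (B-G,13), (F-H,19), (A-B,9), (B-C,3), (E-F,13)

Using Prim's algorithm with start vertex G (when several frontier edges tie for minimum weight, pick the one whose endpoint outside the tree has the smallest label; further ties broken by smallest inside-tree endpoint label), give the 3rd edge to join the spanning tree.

Grow the tree from G using Prim:
Step 1: frontier [D-G 2, B-G 13, G-H 18, A-G 20] → take D-G (2); add D.
Step 2: frontier [B-G 13, G-H 18, A-G 20] → take B-G (13); add B.
Step 3: frontier [B-C 3, A-B 9, B-H 11, G-H 18, A-G 20] → take B-C (3); add C.
Step 4: frontier [A-B 9, B-H 11, C-H 19, G-H 18, A-G 20] → take A-B (9); add A.
Step 5: frontier [A-I 6, B-H 11, C-H 19, G-H 18] → take A-I (6); add I.
Step 6: frontier [B-H 11, C-H 19, G-H 18, F-I 3] → take F-I (3); add F.
Step 7: frontier [B-H 11, C-H 19, E-F 13, F-H 19, G-H 18] → take B-H (11); add H.
Step 8: frontier [E-F 13, E-H 14] → take E-F (13); add E.
The 3rd edge added is B-C.

B-C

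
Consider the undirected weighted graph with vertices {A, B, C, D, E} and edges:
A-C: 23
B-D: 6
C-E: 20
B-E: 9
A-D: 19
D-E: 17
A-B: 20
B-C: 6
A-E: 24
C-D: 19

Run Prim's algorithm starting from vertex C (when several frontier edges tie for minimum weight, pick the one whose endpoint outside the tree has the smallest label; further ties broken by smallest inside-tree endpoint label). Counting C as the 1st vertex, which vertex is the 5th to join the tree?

A

Prim, starting at C.
Step 1: frontier [B-C 6, C-D 19, C-E 20, A-C 23] → take B-C (6); add B.
Step 2: frontier [B-D 6, B-E 9, A-B 20, C-D 19, C-E 20, A-C 23] → take B-D (6); add D.
Step 3: frontier [B-E 9, A-B 20, C-E 20, A-C 23, D-E 17, A-D 19] → take B-E (9); add E.
Step 4: frontier [A-B 20, A-C 23, A-D 19, A-E 24] → take A-D (19); add A.
Vertex order: C, B, D, E, A. The 5th vertex is A.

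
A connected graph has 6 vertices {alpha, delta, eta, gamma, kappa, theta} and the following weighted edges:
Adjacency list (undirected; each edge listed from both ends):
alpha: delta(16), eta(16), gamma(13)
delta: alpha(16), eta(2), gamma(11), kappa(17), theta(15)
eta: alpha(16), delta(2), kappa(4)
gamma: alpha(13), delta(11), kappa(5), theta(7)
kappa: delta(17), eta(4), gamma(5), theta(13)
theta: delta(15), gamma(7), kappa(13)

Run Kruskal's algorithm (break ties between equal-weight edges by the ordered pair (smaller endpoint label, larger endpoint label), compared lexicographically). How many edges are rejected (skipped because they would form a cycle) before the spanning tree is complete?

Kruskal: consider edges lightest-first.
delta–eta (2): add — endpoints in different components.
eta–kappa (4): add — endpoints in different components.
gamma–kappa (5): add — endpoints in different components.
gamma–theta (7): add — endpoints in different components.
delta–gamma (11): skip — gamma and delta already connected.
alpha–gamma (13): add — endpoints in different components.
Edges rejected before the tree was complete: 1.

1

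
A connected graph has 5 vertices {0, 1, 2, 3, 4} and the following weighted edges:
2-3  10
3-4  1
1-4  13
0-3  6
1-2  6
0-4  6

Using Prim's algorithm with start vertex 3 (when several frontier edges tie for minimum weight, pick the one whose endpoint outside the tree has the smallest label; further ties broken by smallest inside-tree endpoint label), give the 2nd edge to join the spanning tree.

Prim, starting at 3.
Step 1: frontier [3-4 1, 0-3 6, 2-3 10] → take 3-4 (1); add 4.
Step 2: frontier [0-3 6, 2-3 10, 0-4 6, 1-4 13] → take 0-3 (6); add 0.
Step 3: frontier [2-3 10, 1-4 13] → take 2-3 (10); add 2.
Step 4: frontier [1-2 6, 1-4 13] → take 1-2 (6); add 1.
The 2nd edge added is 0-3.

0-3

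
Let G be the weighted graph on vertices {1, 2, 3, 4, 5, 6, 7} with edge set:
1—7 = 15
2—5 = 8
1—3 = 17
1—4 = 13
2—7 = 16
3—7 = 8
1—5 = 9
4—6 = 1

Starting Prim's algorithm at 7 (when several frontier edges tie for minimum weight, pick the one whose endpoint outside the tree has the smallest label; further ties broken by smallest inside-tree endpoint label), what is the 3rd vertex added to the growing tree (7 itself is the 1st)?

Grow the tree from 7 using Prim:
Step 1: frontier [3—7 8, 1—7 15, 2—7 16] → take 3—7 (8); add 3.
Step 2: frontier [1—3 17, 1—7 15, 2—7 16] → take 1—7 (15); add 1.
Step 3: frontier [1—5 9, 1—4 13, 2—7 16] → take 1—5 (9); add 5.
Step 4: frontier [1—4 13, 2—5 8, 2—7 16] → take 2—5 (8); add 2.
Step 5: frontier [1—4 13] → take 1—4 (13); add 4.
Step 6: frontier [4—6 1] → take 4—6 (1); add 6.
Vertex order: 7, 3, 1, 5, 2, 4, 6. The 3rd vertex is 1.

1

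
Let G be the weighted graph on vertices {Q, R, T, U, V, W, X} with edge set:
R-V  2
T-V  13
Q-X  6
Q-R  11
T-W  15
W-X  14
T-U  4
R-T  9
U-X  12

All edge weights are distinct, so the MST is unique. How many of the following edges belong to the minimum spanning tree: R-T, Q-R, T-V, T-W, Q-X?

Sort edges by weight, then run Kruskal:
R-V (2): add — endpoints in different components.
T-U (4): add — endpoints in different components.
Q-X (6): add — endpoints in different components.
R-T (9): add — endpoints in different components.
Q-R (11): add — endpoints in different components.
U-X (12): skip — X and U already connected.
T-V (13): skip — T and V already connected.
W-X (14): add — endpoints in different components.
MST edge set: {R-V, T-U, Q-X, R-T, Q-R, W-X}.
Of the listed edges, {R-T, Q-R, Q-X} are in the MST → 3.

3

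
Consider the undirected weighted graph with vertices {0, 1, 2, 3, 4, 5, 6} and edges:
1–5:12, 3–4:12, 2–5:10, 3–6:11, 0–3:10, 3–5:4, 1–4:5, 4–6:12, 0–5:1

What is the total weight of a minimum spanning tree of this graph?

Grow the tree from 3 using Prim:
Step 1: frontier [3–5 4, 0–3 10, 3–6 11, 3–4 12] → take 3–5 (4); add 5.
Step 2: frontier [0–3 10, 3–6 11, 3–4 12, 0–5 1, 2–5 10, 1–5 12] → take 0–5 (1); add 0.
Step 3: frontier [3–6 11, 3–4 12, 2–5 10, 1–5 12] → take 2–5 (10); add 2.
Step 4: frontier [3–6 11, 3–4 12, 1–5 12] → take 3–6 (11); add 6.
Step 5: frontier [3–4 12, 1–5 12, 4–6 12] → take 1–5 (12); add 1.
Step 6: frontier [1–4 5, 3–4 12, 4–6 12] → take 1–4 (5); add 4.
MST edges: 3–5, 0–5, 2–5, 3–6, 1–5, 1–4; total weight 4+1+10+11+12+5 = 43.

43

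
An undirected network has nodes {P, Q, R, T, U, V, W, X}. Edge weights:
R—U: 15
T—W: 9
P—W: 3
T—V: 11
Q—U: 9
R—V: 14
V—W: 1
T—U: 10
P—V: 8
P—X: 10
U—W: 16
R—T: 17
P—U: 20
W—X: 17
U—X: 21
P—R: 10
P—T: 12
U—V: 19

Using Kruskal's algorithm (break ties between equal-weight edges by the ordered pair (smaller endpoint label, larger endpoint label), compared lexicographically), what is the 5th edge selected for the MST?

P-R

Kruskal's algorithm — process edges by increasing weight (ties by edge label):
V—W (1): add — endpoints in different components.
P—W (3): add — endpoints in different components.
P—V (8): skip — V and P already connected.
Q—U (9): add — endpoints in different components.
T—W (9): add — endpoints in different components.
P—R (10): add — endpoints in different components.
P—X (10): add — endpoints in different components.
T—U (10): add — endpoints in different components.
The 5th edge added is P—R.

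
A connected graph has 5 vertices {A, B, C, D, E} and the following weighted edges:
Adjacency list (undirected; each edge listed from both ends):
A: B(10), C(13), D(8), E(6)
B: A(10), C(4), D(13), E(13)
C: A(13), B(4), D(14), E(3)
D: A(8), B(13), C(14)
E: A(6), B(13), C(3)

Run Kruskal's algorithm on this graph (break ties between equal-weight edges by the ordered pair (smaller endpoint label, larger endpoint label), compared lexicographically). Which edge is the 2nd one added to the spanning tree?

Kruskal: consider edges lightest-first.
C E (3): add — endpoints in different components.
B C (4): add — endpoints in different components.
A E (6): add — endpoints in different components.
A D (8): add — endpoints in different components.
The 2nd edge added is B C.

B-C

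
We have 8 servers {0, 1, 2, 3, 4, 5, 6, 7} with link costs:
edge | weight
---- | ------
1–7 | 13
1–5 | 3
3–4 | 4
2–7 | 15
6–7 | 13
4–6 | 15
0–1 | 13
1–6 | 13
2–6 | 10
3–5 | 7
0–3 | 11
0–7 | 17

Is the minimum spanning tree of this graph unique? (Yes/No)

Kruskal's algorithm — process edges by increasing weight (ties by edge label):
1–5 (3): add — endpoints in different components.
3–4 (4): add — endpoints in different components.
3–5 (7): add — endpoints in different components.
2–6 (10): add — endpoints in different components.
0–3 (11): add — endpoints in different components.
0–1 (13): skip — 0 and 1 already connected.
1–6 (13): add — endpoints in different components.
1–7 (13): add — endpoints in different components.
Non-tree edge 6–7 has weight 13, equal to the heaviest edge on its tree cycle — swapping gives another MST of the same weight. Not unique.

No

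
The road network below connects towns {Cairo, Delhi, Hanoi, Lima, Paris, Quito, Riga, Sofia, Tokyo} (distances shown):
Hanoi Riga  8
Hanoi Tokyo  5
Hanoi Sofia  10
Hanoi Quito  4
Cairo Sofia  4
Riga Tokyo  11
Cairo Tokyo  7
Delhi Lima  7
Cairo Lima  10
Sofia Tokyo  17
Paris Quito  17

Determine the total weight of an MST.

Kruskal: consider edges lightest-first.
Cairo Sofia (4): add — endpoints in different components.
Hanoi Quito (4): add — endpoints in different components.
Hanoi Tokyo (5): add — endpoints in different components.
Cairo Tokyo (7): add — endpoints in different components.
Delhi Lima (7): add — endpoints in different components.
Hanoi Riga (8): add — endpoints in different components.
Cairo Lima (10): add — endpoints in different components.
Hanoi Sofia (10): skip — Hanoi and Sofia already connected.
Riga Tokyo (11): skip — Tokyo and Riga already connected.
Paris Quito (17): add — endpoints in different components.
MST edges: Cairo Sofia, Hanoi Quito, Hanoi Tokyo, Cairo Tokyo, Delhi Lima, Hanoi Riga, Cairo Lima, Paris Quito; total weight 4+4+5+7+7+8+10+17 = 62.

62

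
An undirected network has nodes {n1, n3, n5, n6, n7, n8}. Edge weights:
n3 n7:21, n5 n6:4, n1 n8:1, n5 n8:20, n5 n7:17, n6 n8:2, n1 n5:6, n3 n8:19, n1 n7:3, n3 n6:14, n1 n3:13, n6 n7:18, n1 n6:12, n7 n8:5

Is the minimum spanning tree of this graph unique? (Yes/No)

Kruskal: consider edges lightest-first.
n1 n8 (1): add — endpoints in different components.
n6 n8 (2): add — endpoints in different components.
n1 n7 (3): add — endpoints in different components.
n5 n6 (4): add — endpoints in different components.
n7 n8 (5): skip — n8 and n7 already connected.
n1 n5 (6): skip — n1 and n5 already connected.
n1 n6 (12): skip — n6 and n1 already connected.
n1 n3 (13): add — endpoints in different components.
Every non-tree edge has weight strictly greater than the heaviest edge on the tree path between its endpoints, so the MST is unique.

Yes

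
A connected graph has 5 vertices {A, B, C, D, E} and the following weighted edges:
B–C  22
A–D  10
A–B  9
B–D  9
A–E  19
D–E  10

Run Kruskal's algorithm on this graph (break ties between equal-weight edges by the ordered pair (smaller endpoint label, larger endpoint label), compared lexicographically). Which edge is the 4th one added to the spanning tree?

B-C

Sort edges by weight, then run Kruskal:
A–B (9): add — endpoints in different components.
B–D (9): add — endpoints in different components.
A–D (10): skip — A and D already connected.
D–E (10): add — endpoints in different components.
A–E (19): skip — A and E already connected.
B–C (22): add — endpoints in different components.
The 4th edge added is B–C.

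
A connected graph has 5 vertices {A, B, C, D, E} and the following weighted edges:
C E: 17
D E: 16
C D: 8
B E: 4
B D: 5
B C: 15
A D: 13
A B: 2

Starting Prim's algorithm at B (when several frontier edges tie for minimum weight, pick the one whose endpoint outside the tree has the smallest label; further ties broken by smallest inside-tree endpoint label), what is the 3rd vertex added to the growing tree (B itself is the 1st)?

E

Grow the tree from B using Prim:
Step 1: frontier [A B 2, B E 4, B D 5, B C 15] → take A B (2); add A.
Step 2: frontier [A D 13, B E 4, B D 5, B C 15] → take B E (4); add E.
Step 3: frontier [A D 13, B D 5, B C 15, D E 16, C E 17] → take B D (5); add D.
Step 4: frontier [B C 15, C D 8, C E 17] → take C D (8); add C.
Vertex order: B, A, E, D, C. The 3rd vertex is E.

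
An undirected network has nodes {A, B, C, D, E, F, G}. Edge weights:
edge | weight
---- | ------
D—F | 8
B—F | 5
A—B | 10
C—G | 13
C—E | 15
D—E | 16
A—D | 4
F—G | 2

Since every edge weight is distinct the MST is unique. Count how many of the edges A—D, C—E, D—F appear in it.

3

Sort edges by weight, then run Kruskal:
F—G (2): add. Components now {A} {B} {C} {D} {E} {F,G}
A—D (4): add. Components now {A,D} {B} {C} {E} {F,G}
B—F (5): add. Components now {A,D} {B,F,G} {C} {E}
D—F (8): add. Components now {A,B,D,F,G} {C} {E}
A—B (10): skip — A and B already connected.
C—G (13): add. Components now {A,B,C,D,F,G} {E}
C—E (15): add. Components now {A,B,C,D,E,F,G}
MST edge set: {F—G, A—D, B—F, D—F, C—G, C—E}.
Of the listed edges, {A—D, C—E, D—F} are in the MST → 3.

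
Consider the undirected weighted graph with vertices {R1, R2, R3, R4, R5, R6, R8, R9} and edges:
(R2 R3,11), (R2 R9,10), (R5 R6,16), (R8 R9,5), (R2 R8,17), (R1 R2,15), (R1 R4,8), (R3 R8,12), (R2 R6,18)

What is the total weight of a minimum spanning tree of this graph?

Kruskal's algorithm — process edges by increasing weight (ties by edge label):
R8 R9 (5): add — endpoints in different components.
R1 R4 (8): add — endpoints in different components.
R2 R9 (10): add — endpoints in different components.
R2 R3 (11): add — endpoints in different components.
R3 R8 (12): skip — R8 and R3 already connected.
R1 R2 (15): add — endpoints in different components.
R5 R6 (16): add — endpoints in different components.
R2 R8 (17): skip — R8 and R2 already connected.
R2 R6 (18): add — endpoints in different components.
MST edges: R8 R9, R1 R4, R2 R9, R2 R3, R1 R2, R5 R6, R2 R6; total weight 5+8+10+11+15+16+18 = 83.

83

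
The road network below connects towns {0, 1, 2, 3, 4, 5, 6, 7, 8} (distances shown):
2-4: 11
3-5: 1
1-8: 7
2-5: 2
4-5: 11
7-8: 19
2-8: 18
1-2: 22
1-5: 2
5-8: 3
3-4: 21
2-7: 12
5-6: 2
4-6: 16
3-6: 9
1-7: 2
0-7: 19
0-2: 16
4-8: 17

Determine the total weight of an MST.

39

Prim's algorithm from 5:
Step 1: cheapest edge leaving the tree is 3-5 (1); add 3.
Step 2: cheapest edge leaving the tree is 1-5 (2); add 1.
Step 3: cheapest edge leaving the tree is 2-5 (2); add 2.
Step 4: cheapest edge leaving the tree is 5-6 (2); add 6.
Step 5: cheapest edge leaving the tree is 1-7 (2); add 7.
Step 6: cheapest edge leaving the tree is 5-8 (3); add 8.
Step 7: cheapest edge leaving the tree is 2-4 (11); add 4.
Step 8: cheapest edge leaving the tree is 0-2 (16); add 0.
MST edges: 3-5, 1-5, 2-5, 5-6, 1-7, 5-8, 2-4, 0-2; total weight 1+2+2+2+2+3+11+16 = 39.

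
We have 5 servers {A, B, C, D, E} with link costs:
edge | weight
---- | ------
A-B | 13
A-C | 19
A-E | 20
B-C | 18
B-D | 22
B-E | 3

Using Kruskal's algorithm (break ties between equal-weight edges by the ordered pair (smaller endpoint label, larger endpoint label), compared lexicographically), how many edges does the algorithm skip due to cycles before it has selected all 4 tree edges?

Kruskal's algorithm — process edges by increasing weight (ties by edge label):
B-E (3): add. Components now {A} {B,E} {C} {D}
A-B (13): add. Components now {A,B,E} {C} {D}
B-C (18): add. Components now {A,B,C,E} {D}
A-C (19): skip — A and C already connected.
A-E (20): skip — A and E already connected.
B-D (22): add. Components now {A,B,C,D,E}
Edges rejected before the tree was complete: 2.

2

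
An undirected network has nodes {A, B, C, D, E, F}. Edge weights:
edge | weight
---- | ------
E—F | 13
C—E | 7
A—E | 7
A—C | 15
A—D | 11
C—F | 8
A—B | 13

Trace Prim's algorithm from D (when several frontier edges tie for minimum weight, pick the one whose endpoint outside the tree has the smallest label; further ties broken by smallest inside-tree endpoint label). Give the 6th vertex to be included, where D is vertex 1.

B

Grow the tree from D using Prim:
Step 1: frontier [A—D 11] → take A—D (11); add A.
Step 2: frontier [A—E 7, A—B 13, A—C 15] → take A—E (7); add E.
Step 3: frontier [A—B 13, A—C 15, C—E 7, E—F 13] → take C—E (7); add C.
Step 4: frontier [A—B 13, C—F 8, E—F 13] → take C—F (8); add F.
Step 5: frontier [A—B 13] → take A—B (13); add B.
Vertex order: D, A, E, C, F, B. The 6th vertex is B.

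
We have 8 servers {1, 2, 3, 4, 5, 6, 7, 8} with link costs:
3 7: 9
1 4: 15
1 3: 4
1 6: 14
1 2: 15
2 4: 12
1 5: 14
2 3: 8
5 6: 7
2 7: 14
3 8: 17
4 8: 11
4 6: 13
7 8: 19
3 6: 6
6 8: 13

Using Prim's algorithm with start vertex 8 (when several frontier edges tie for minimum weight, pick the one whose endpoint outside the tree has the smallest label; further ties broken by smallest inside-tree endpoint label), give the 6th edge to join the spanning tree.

5-6

Prim's algorithm from 8:
Step 1: cheapest edge leaving the tree is 4 8 (11); add 4.
Step 2: cheapest edge leaving the tree is 2 4 (12); add 2.
Step 3: cheapest edge leaving the tree is 2 3 (8); add 3.
Step 4: cheapest edge leaving the tree is 1 3 (4); add 1.
Step 5: cheapest edge leaving the tree is 3 6 (6); add 6.
Step 6: cheapest edge leaving the tree is 5 6 (7); add 5.
Step 7: cheapest edge leaving the tree is 3 7 (9); add 7.
The 6th edge added is 5 6.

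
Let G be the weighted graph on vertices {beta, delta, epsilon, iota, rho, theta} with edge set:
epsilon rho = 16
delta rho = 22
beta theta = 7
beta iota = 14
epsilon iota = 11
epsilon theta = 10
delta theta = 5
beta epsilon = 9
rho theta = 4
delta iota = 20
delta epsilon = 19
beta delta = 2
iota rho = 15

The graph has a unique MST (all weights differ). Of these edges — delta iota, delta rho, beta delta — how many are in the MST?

Kruskal's algorithm — process edges by increasing weight (ties by edge label):
beta delta (2): add — endpoints in different components.
rho theta (4): add — endpoints in different components.
delta theta (5): add — endpoints in different components.
beta theta (7): skip — theta and beta already connected.
beta epsilon (9): add — endpoints in different components.
epsilon theta (10): skip — theta and epsilon already connected.
epsilon iota (11): add — endpoints in different components.
MST edge set: {beta delta, rho theta, delta theta, beta epsilon, epsilon iota}.
Of the listed edges, {beta delta} are in the MST → 1.

1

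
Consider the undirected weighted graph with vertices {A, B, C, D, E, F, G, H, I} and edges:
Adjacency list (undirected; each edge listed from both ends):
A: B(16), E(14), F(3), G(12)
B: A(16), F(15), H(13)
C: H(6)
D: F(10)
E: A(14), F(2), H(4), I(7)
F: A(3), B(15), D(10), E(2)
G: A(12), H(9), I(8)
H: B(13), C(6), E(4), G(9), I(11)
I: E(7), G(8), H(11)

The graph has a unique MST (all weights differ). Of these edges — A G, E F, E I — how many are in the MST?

Kruskal's algorithm — process edges by increasing weight (ties by edge label):
E F (2): add — endpoints in different components.
A F (3): add — endpoints in different components.
E H (4): add — endpoints in different components.
C H (6): add — endpoints in different components.
E I (7): add — endpoints in different components.
G I (8): add — endpoints in different components.
G H (9): skip — G and H already connected.
D F (10): add — endpoints in different components.
H I (11): skip — H and I already connected.
A G (12): skip — A and G already connected.
B H (13): add — endpoints in different components.
MST edge set: {E F, A F, E H, C H, E I, G I, D F, B H}.
Of the listed edges, {E F, E I} are in the MST → 2.

2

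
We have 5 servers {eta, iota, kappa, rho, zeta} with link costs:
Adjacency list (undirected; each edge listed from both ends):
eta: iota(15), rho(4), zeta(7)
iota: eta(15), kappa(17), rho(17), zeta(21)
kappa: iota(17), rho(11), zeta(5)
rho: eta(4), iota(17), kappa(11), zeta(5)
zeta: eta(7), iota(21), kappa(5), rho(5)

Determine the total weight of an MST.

29

Sort edges by weight, then run Kruskal:
eta-rho (4): add — endpoints in different components.
kappa-zeta (5): add — endpoints in different components.
rho-zeta (5): add — endpoints in different components.
eta-zeta (7): skip — eta and zeta already connected.
kappa-rho (11): skip — kappa and rho already connected.
eta-iota (15): add — endpoints in different components.
MST edges: eta-rho, kappa-zeta, rho-zeta, eta-iota; total weight 4+5+5+15 = 29.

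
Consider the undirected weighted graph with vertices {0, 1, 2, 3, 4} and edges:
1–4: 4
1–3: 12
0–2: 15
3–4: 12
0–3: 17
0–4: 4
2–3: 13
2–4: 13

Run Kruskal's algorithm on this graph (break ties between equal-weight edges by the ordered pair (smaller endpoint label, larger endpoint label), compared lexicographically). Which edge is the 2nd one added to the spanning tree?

Sort edges by weight, then run Kruskal:
0–4 (4): add — endpoints in different components.
1–4 (4): add — endpoints in different components.
1–3 (12): add — endpoints in different components.
3–4 (12): skip — 3 and 4 already connected.
2–3 (13): add — endpoints in different components.
The 2nd edge added is 1–4.

1-4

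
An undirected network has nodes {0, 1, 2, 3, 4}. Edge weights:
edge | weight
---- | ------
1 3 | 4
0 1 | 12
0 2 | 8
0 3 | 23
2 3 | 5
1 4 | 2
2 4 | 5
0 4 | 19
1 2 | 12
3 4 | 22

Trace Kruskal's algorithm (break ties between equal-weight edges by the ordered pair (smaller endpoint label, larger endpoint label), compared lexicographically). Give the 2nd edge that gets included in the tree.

1-3

Sort edges by weight, then run Kruskal:
1 4 (2): add — endpoints in different components.
1 3 (4): add — endpoints in different components.
2 3 (5): add — endpoints in different components.
2 4 (5): skip — 2 and 4 already connected.
0 2 (8): add — endpoints in different components.
The 2nd edge added is 1 3.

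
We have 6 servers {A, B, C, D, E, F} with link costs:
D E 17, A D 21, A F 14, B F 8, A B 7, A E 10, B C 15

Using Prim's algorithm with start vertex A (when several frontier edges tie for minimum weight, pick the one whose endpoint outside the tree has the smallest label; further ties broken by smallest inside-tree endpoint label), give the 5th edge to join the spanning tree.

Grow the tree from A using Prim:
Step 1: frontier [A B 7, A E 10, A F 14, A D 21] → take A B (7); add B.
Step 2: frontier [A E 10, A F 14, A D 21, B F 8, B C 15] → take B F (8); add F.
Step 3: frontier [A E 10, A D 21, B C 15] → take A E (10); add E.
Step 4: frontier [A D 21, B C 15, D E 17] → take B C (15); add C.
Step 5: frontier [A D 21, D E 17] → take D E (17); add D.
The 5th edge added is D E.

D-E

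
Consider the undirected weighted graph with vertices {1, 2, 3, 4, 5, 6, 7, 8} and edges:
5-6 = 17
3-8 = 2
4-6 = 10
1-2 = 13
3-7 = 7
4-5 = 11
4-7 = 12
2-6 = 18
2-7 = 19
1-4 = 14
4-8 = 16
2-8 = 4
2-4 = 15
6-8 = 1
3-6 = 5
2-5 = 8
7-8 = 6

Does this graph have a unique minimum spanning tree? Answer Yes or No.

Kruskal: consider edges lightest-first.
6-8 (1): add — endpoints in different components.
3-8 (2): add — endpoints in different components.
2-8 (4): add — endpoints in different components.
3-6 (5): skip — 3 and 6 already connected.
7-8 (6): add — endpoints in different components.
3-7 (7): skip — 3 and 7 already connected.
2-5 (8): add — endpoints in different components.
4-6 (10): add — endpoints in different components.
4-5 (11): skip — 4 and 5 already connected.
4-7 (12): skip — 4 and 7 already connected.
1-2 (13): add — endpoints in different components.
Every non-tree edge has weight strictly greater than the heaviest edge on the tree path between its endpoints, so the MST is unique.

Yes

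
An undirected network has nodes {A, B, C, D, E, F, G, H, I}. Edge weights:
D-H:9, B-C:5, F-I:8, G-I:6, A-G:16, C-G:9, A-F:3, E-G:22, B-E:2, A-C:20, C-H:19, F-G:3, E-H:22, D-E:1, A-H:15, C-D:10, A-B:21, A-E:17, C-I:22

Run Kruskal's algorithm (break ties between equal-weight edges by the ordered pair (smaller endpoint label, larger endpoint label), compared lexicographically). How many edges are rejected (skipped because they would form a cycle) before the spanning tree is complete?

Sort edges by weight, then run Kruskal:
D-E (1): add — endpoints in different components.
B-E (2): add — endpoints in different components.
A-F (3): add — endpoints in different components.
F-G (3): add — endpoints in different components.
B-C (5): add — endpoints in different components.
G-I (6): add — endpoints in different components.
F-I (8): skip — F and I already connected.
C-G (9): add — endpoints in different components.
D-H (9): add — endpoints in different components.
Edges rejected before the tree was complete: 1.

1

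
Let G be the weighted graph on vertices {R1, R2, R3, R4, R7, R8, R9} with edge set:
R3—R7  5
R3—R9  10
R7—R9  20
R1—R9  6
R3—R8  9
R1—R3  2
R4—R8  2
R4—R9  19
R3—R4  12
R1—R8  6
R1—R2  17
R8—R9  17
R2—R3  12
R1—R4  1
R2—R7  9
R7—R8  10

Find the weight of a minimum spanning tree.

Prim's algorithm from R7:
Step 1: cheapest edge leaving the tree is R3—R7 (5); add R3.
Step 2: cheapest edge leaving the tree is R1—R3 (2); add R1.
Step 3: cheapest edge leaving the tree is R1—R4 (1); add R4.
Step 4: cheapest edge leaving the tree is R4—R8 (2); add R8.
Step 5: cheapest edge leaving the tree is R1—R9 (6); add R9.
Step 6: cheapest edge leaving the tree is R2—R7 (9); add R2.
MST edges: R3—R7, R1—R3, R1—R4, R4—R8, R1—R9, R2—R7; total weight 5+2+1+2+6+9 = 25.

25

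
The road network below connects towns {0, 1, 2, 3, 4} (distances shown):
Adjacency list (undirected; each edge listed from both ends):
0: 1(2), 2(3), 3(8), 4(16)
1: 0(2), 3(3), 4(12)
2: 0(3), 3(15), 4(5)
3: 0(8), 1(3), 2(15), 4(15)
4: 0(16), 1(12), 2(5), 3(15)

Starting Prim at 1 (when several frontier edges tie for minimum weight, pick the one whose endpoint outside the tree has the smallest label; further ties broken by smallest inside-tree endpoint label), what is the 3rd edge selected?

Grow the tree from 1 using Prim:
Step 1: frontier [0–1 2, 1–3 3, 1–4 12] → take 0–1 (2); add 0.
Step 2: frontier [0–2 3, 0–3 8, 0–4 16, 1–3 3, 1–4 12] → take 0–2 (3); add 2.
Step 3: frontier [0–3 8, 0–4 16, 1–3 3, 1–4 12, 2–4 5, 2–3 15] → take 1–3 (3); add 3.
Step 4: frontier [0–4 16, 1–4 12, 2–4 5, 3–4 15] → take 2–4 (5); add 4.
The 3rd edge added is 1–3.

1-3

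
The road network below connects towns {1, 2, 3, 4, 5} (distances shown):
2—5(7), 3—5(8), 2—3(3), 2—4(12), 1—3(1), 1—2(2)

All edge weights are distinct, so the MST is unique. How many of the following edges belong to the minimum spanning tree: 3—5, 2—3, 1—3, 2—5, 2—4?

Kruskal's algorithm — process edges by increasing weight (ties by edge label):
1—3 (1): add. Components now {1,3} {2} {4} {5}
1—2 (2): add. Components now {1,2,3} {4} {5}
2—3 (3): skip — 2 and 3 already connected.
2—5 (7): add. Components now {1,2,3,5} {4}
3—5 (8): skip — 3 and 5 already connected.
2—4 (12): add. Components now {1,2,3,4,5}
MST edge set: {1—3, 1—2, 2—5, 2—4}.
Of the listed edges, {1—3, 2—5, 2—4} are in the MST → 3.

3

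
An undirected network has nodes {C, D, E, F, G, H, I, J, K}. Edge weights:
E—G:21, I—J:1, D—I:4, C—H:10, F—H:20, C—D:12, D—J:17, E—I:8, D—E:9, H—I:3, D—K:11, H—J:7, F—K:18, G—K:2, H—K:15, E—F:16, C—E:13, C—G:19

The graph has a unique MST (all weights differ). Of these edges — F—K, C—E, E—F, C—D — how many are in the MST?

Sort edges by weight, then run Kruskal:
I—J (1): add — endpoints in different components.
G—K (2): add — endpoints in different components.
H—I (3): add — endpoints in different components.
D—I (4): add — endpoints in different components.
H—J (7): skip — H and J already connected.
E—I (8): add — endpoints in different components.
D—E (9): skip — D and E already connected.
C—H (10): add — endpoints in different components.
D—K (11): add — endpoints in different components.
C—D (12): skip — C and D already connected.
C—E (13): skip — C and E already connected.
H—K (15): skip — H and K already connected.
E—F (16): add — endpoints in different components.
MST edge set: {I—J, G—K, H—I, D—I, E—I, C—H, D—K, E—F}.
Of the listed edges, {E—F} are in the MST → 1.

1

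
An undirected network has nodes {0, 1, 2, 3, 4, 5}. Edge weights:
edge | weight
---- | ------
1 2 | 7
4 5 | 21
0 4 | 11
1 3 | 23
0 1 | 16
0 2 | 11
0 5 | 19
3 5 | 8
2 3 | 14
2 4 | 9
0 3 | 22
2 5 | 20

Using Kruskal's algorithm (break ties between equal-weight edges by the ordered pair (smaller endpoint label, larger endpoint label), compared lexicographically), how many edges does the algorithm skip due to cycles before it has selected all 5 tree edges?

1

Sort edges by weight, then run Kruskal:
1 2 (7): add. Components now {0} {1,2} {3} {4} {5}
3 5 (8): add. Components now {0} {1,2} {3,5} {4}
2 4 (9): add. Components now {0} {1,2,4} {3,5}
0 2 (11): add. Components now {0,1,2,4} {3,5}
0 4 (11): skip — 0 and 4 already connected.
2 3 (14): add. Components now {0,1,2,3,4,5}
Edges rejected before the tree was complete: 1.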